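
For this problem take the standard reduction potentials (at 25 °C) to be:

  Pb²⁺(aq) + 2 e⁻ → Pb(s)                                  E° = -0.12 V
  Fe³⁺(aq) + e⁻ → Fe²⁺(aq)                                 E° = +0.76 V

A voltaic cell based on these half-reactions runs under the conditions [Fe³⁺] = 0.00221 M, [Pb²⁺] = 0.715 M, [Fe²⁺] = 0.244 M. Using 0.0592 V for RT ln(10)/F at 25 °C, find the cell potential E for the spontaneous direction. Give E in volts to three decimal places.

+0.763 V

Fe³⁺/Fe²⁺ is the cathode (higher E°), Pb²⁺/Pb the anode: E°cell = +0.76 − (-0.12) = +0.88 V, n = 2.
Overall: 2 Fe³⁺(aq) + Pb(s) → 2 Fe²⁺(aq) + Pb²⁺(aq)
Q = [Fe²⁺]^2·[Pb²⁺] / ([Fe³⁺]^2); log Q = 3.940.
E = E° − (0.0592/n) log Q = +0.88 − (0.0592/2)(3.940) = +0.763 V.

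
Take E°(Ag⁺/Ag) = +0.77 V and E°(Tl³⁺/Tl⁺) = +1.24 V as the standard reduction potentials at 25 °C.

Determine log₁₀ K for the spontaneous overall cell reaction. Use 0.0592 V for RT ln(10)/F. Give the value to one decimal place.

15.9

Cathode: Tl³⁺/Tl⁺; anode: Ag⁺/Ag. E°cell = +0.47 V, n = 2.
log K = nE°cell / 0.0592 = (2)(+0.47) / 0.0592 = 15.9.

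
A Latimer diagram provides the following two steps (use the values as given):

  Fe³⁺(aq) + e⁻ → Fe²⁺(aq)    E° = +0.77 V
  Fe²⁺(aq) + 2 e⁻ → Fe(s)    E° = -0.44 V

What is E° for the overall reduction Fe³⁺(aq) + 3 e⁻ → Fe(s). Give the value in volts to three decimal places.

Adding the free-energy changes (−nFE°) of the two steps gives −n₃FE°₃ = −n₁FE°₁ − n₂FE°₂.
E°₃ = (1×+0.77 + 2×-0.44) / 3 = (-0.110) / 3 = -0.037 V.

-0.037 V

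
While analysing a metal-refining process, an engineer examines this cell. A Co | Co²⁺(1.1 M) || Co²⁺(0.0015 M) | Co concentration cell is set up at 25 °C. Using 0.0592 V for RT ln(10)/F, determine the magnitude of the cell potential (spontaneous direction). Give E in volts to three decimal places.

+0.085 V

For a concentration cell E°cell = 0. The 1.1 M side is the cathode (reduction is favoured where [Co²⁺] is higher).
With n = 2, E = −(0.0592/2) log([Co²⁺]ₐₙ/[Co²⁺]꜀ₐₜ) = −(0.0592/2) log(0.0015/1.1) = −(0.0592/2)(-2.865) = +0.085 V.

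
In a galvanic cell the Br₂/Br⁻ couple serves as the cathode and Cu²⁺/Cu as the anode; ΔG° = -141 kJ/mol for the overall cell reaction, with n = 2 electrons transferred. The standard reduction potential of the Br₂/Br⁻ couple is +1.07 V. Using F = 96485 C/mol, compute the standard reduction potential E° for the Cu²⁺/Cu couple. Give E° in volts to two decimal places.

E°cell = −ΔG°/(nF) = −(-141×10³)/((2)(96485)) = +0.731 V.
Since Br₂/Br⁻ is the cathode and Cu²⁺/Cu the anode, E°cell = E°(Br₂/Br⁻) − E°(Cu²⁺/Cu).
So E°(Cu²⁺/Cu) = E°(Br₂/Br⁻) − E°cell = (+1.07) − (+0.731) = +0.34 V.

+0.34 V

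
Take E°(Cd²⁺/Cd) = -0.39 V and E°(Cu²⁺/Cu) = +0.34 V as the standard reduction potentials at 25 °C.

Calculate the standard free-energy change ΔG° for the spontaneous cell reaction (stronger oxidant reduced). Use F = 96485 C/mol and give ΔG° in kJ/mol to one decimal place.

Cu²⁺/Cu (E° = +0.34 V) is the cathode; Cd²⁺/Cd (E° = -0.39 V) is the anode, so E°cell = +0.73 V.
Balancing electrons gives n = 2 (lcm of 2 and 2).
ΔG° = −nFE° = −(2)(96485)(+0.73) = -140,868 J = -140.9 kJ/mol.

-140.9 kJ/mol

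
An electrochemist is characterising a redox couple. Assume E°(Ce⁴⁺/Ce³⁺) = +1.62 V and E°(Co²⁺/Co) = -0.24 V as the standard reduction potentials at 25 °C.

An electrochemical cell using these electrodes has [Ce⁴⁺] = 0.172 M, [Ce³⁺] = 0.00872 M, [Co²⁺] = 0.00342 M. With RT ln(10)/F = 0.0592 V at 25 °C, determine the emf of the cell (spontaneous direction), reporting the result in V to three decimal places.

+2.010 V

Ce⁴⁺/Ce³⁺ is the cathode (higher E°), Co²⁺/Co the anode: E°cell = +1.62 − (-0.24) = +1.86 V, n = 2.
Overall: 2 Ce⁴⁺(aq) + Co(s) → 2 Ce³⁺(aq) + Co²⁺(aq)
Q = [Ce³⁺]^2·[Co²⁺] / ([Ce⁴⁺]^2); log Q = -5.056.
E = E° − (0.0592/n) log Q = +1.86 − (0.0592/2)(-5.056) = +2.010 V.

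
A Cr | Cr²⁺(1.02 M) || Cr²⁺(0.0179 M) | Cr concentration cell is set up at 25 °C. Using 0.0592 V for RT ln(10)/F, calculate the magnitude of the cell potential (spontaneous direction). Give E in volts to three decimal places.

For a concentration cell E°cell = 0. The 1.02 M side is the cathode (reduction is favoured where [Cr²⁺] is higher).
With n = 2, E = −(0.0592/2) log([Cr²⁺]ₐₙ/[Cr²⁺]꜀ₐₜ) = −(0.0592/2) log(0.0179/1.02) = −(0.0592/2)(-1.756) = +0.052 V.

+0.052 V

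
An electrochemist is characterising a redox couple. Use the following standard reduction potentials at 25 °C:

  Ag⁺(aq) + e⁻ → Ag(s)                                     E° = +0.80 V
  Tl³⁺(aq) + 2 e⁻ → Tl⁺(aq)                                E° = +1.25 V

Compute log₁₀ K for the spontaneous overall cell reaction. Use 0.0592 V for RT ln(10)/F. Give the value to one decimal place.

15.2

Cathode: Tl³⁺/Tl⁺; anode: Ag⁺/Ag. E°cell = +0.45 V, n = 2.
log K = nE°cell / 0.0592 = (2)(+0.45) / 0.0592 = 15.2.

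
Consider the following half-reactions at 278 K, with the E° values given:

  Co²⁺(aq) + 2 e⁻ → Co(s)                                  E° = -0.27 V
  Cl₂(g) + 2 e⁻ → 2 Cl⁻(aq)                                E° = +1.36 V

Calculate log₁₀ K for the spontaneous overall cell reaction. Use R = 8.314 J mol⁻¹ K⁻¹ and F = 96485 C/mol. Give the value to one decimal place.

Cathode: Cl₂/Cl⁻; anode: Co²⁺/Co. E°cell = (+1.36) − (-0.27) = +1.63 V, with n = 2.
ΔG° = −nFE° = −RT ln K, so ln K = nFE°/(RT) = (2)(96485)(+1.63) / ((8.314)(278)) = 136.089.
log₁₀ K = 136.089 / ln 10 = 59.1.

59.1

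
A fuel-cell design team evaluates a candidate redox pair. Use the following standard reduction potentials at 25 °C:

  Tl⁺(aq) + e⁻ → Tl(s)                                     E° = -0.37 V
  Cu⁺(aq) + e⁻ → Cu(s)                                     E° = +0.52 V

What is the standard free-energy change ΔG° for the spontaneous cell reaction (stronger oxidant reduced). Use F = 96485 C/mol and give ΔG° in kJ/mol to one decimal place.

Cu⁺/Cu (E° = +0.52 V) is the cathode; Tl⁺/Tl (E° = -0.37 V) is the anode, so E°cell = +0.89 V.
Balancing electrons gives n = 1 (lcm of 1 and 1).
ΔG° = −nFE° = −(1)(96485)(+0.89) = -85,872 J = -85.9 kJ/mol.

-85.9 kJ/mol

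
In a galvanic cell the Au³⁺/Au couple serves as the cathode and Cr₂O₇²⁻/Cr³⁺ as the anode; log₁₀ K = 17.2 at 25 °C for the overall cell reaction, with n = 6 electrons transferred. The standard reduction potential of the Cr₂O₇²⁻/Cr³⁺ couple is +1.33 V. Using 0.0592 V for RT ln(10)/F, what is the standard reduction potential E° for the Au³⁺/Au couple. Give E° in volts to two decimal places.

E°cell = (0.0592/n)·log K = (0.0592/6)(17.2) = +0.170 V.
Since Au³⁺/Au is the cathode and Cr₂O₇²⁻/Cr³⁺ the anode, E°cell = E°(Au³⁺/Au) − E°(Cr₂O₇²⁻/Cr³⁺).
So E°(Au³⁺/Au) = E°cell + E°(Cr₂O₇²⁻/Cr³⁺) = +0.170 + (+1.33) = +1.50 V.

+1.50 V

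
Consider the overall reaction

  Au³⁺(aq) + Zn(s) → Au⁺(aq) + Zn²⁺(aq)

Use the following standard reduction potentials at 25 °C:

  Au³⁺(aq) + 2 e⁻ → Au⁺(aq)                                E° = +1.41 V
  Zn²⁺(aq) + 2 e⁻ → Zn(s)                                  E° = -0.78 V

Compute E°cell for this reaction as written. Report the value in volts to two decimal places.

The Au³⁺/Au⁺ couple has the higher reduction potential, so it is the cathode; Zn²⁺/Zn is oxidised at the anode.
E°cell = E°(cathode) − E°(anode) = (+1.41) − (-0.78) = +2.19 V.
Since E°cell > 0, the reaction is spontaneous under standard conditions.

+2.19 V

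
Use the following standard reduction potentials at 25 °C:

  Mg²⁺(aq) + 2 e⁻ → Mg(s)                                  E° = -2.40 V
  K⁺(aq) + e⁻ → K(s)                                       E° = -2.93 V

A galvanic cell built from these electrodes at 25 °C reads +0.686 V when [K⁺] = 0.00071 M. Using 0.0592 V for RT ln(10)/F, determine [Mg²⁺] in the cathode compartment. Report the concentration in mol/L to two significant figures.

Mg²⁺/Mg is the cathode, K⁺/K the anode: E°cell = +0.53 V, n = 2.
Overall reaction: Mg²⁺(aq) + 2 K(s) → Mg(s) + 2 K⁺(aq); Q = [K⁺]^2/[Mg²⁺]^1.
From E = E° − (0.0592/n) log Q: log Q = (E° − E)·n/0.0592 = (+0.53 − (+0.686))·2/0.0592 = -5.2703.
So 1·log[Mg²⁺] = 2·log(0.00071) − log Q = -6.2975 − (-5.2703) = -1.0272; [Mg²⁺] = 10^(-1.0272) ≈ 0.094 M.

0.094 M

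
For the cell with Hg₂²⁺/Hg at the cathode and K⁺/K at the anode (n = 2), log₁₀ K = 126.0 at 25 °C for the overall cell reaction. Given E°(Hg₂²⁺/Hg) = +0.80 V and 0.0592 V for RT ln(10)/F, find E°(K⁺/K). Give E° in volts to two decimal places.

E°cell = (0.0592/n)·log K = (0.0592/2)(126.0) = +3.730 V.
Since Hg₂²⁺/Hg is the cathode and K⁺/K the anode, E°cell = E°(Hg₂²⁺/Hg) − E°(K⁺/K).
So E°(K⁺/K) = E°(Hg₂²⁺/Hg) − E°cell = (+0.80) − (+3.730) = -2.93 V.

-2.93 V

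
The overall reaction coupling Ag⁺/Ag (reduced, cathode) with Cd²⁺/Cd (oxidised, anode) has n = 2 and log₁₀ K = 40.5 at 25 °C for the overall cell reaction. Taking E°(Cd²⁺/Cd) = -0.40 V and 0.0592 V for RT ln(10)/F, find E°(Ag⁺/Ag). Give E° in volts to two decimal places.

E°cell = (0.0592/n)·log K = (0.0592/2)(40.5) = +1.199 V.
Since Ag⁺/Ag is the cathode and Cd²⁺/Cd the anode, E°cell = E°(Ag⁺/Ag) − E°(Cd²⁺/Cd).
So E°(Ag⁺/Ag) = E°cell + E°(Cd²⁺/Cd) = +1.199 + (-0.40) = +0.80 V.

+0.80 V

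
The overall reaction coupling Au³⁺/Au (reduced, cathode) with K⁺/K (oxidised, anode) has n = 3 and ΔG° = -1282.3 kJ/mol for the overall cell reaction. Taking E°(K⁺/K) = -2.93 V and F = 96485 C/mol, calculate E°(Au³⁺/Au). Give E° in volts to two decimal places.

E°cell = −ΔG°/(nF) = −(-1282.3×10³)/((3)(96485)) = +4.430 V.
Since Au³⁺/Au is the cathode and K⁺/K the anode, E°cell = E°(Au³⁺/Au) − E°(K⁺/K).
So E°(Au³⁺/Au) = E°cell + E°(K⁺/K) = +4.430 + (-2.93) = +1.50 V.

+1.50 V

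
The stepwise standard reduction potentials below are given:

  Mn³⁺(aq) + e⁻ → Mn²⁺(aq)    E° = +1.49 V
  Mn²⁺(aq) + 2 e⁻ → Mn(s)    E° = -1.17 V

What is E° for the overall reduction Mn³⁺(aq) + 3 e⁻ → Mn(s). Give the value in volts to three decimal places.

Adding the free-energy changes (−nFE°) of the two steps gives −n₃FE°₃ = −n₁FE°₁ − n₂FE°₂.
E°₃ = (1×+1.49 + 2×-1.17) / 3 = (-0.850) / 3 = -0.283 V.

-0.283 V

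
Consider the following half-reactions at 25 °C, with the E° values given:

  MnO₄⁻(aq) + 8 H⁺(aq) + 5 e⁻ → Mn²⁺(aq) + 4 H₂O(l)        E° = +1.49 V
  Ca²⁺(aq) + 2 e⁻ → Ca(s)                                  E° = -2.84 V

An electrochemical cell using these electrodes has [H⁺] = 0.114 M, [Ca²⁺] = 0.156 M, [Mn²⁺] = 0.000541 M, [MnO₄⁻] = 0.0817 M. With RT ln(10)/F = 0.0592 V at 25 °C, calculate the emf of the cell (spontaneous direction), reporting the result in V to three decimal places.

+4.290 V

MnO₄⁻/Mn²⁺ is the cathode (higher E°), Ca²⁺/Ca the anode: E°cell = +1.49 − (-2.84) = +4.33 V, n = 10.
Overall: 2 MnO₄⁻(aq) + 16 H⁺(aq) + 5 Ca(s) → 2 Mn²⁺(aq) + 8 H₂O(l) + 5 Ca²⁺(aq)
Q = [Mn²⁺]^2·[Ca²⁺]^5 / ([MnO₄⁻]^2·[H⁺]^16); log Q = 6.697.
E = E° − (0.0592/n) log Q = +4.33 − (0.0592/10)(6.697) = +4.290 V.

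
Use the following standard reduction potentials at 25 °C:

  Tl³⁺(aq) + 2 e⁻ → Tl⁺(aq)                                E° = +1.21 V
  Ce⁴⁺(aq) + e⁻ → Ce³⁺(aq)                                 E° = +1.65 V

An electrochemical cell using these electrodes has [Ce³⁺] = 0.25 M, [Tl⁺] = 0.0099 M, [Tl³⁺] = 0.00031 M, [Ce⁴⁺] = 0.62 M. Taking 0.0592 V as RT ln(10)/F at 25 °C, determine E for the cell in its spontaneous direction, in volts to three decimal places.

Ce⁴⁺/Ce³⁺ is the cathode (higher E°), Tl³⁺/Tl⁺ the anode: E°cell = +1.65 − (+1.21) = +0.44 V, n = 2.
Overall: 2 Ce⁴⁺(aq) + Tl⁺(aq) → 2 Ce³⁺(aq) + Tl³⁺(aq)
Q = [Ce³⁺]^2·[Tl³⁺] / ([Ce⁴⁺]^2·[Tl⁺]); log Q = -2.293.
E = E° − (0.0592/n) log Q = +0.44 − (0.0592/2)(-2.293) = +0.508 V.

+0.508 V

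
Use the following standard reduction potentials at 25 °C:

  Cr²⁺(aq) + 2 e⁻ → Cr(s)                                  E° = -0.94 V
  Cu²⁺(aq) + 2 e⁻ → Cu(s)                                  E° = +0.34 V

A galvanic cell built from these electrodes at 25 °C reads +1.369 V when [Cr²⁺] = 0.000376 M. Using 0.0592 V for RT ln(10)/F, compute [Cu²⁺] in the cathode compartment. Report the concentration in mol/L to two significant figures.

Cu²⁺/Cu is the cathode, Cr²⁺/Cr the anode: E°cell = +1.28 V, n = 2.
Overall reaction: Cu²⁺(aq) + Cr(s) → Cu(s) + Cr²⁺(aq); Q = [Cr²⁺]^1/[Cu²⁺]^1.
From E = E° − (0.0592/n) log Q: log Q = (E° − E)·n/0.0592 = (+1.28 − (+1.369))·2/0.0592 = -3.0068.
So 1·log[Cu²⁺] = 1·log(0.000376) − log Q = -3.4248 − (-3.0068) = -0.4180; [Cu²⁺] = 10^(-0.4180) ≈ 0.38 M.

0.38 M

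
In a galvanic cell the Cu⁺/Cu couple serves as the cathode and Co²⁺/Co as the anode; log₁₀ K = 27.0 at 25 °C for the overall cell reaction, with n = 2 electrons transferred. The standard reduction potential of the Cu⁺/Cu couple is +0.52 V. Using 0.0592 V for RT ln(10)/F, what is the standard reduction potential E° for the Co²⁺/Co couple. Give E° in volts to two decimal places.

E°cell = (0.0592/n)·log K = (0.0592/2)(27.0) = +0.799 V.
Since Cu⁺/Cu is the cathode and Co²⁺/Co the anode, E°cell = E°(Cu⁺/Cu) − E°(Co²⁺/Co).
So E°(Co²⁺/Co) = E°(Cu⁺/Cu) − E°cell = (+0.52) − (+0.799) = -0.28 V.

-0.28 V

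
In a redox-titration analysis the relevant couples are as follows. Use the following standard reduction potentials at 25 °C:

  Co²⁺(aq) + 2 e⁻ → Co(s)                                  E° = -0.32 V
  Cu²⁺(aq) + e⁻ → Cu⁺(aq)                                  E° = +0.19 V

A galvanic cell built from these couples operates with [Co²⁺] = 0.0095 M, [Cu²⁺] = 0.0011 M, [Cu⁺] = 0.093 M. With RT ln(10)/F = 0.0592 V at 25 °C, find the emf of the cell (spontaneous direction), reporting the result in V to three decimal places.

Cu²⁺/Cu⁺ is the cathode (higher E°), Co²⁺/Co the anode: E°cell = +0.19 − (-0.32) = +0.51 V, n = 2.
Overall: 2 Cu²⁺(aq) + Co(s) → 2 Cu⁺(aq) + Co²⁺(aq)
Q = [Cu⁺]^2·[Co²⁺] / ([Cu²⁺]^2); log Q = 1.832.
E = E° − (0.0592/n) log Q = +0.51 − (0.0592/2)(1.832) = +0.456 V.

+0.456 V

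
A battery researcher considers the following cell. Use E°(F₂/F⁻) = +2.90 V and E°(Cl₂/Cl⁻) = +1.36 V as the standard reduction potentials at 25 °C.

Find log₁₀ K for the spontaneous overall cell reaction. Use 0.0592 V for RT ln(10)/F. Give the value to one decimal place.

Cathode: F₂/F⁻; anode: Cl₂/Cl⁻. E°cell = +1.54 V, n = 2.
log K = nE°cell / 0.0592 = (2)(+1.54) / 0.0592 = 52.0.

52.0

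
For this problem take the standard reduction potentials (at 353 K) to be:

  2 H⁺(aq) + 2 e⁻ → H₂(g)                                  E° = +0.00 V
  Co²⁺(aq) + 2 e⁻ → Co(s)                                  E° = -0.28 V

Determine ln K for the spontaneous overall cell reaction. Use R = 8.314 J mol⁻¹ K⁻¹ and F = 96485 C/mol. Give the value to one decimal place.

Cathode: H⁺/H₂; anode: Co²⁺/Co. E°cell = (+0.00) − (-0.28) = +0.28 V, with n = 2.
ΔG° = −nFE° = −RT ln K, so ln K = nFE°/(RT) = (2)(96485)(+0.28) / ((8.314)(353)) = 18.410.

18.4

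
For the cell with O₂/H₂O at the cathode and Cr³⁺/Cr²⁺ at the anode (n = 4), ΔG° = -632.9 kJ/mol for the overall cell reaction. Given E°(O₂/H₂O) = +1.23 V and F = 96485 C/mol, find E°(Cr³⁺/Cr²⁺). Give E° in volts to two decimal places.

-0.41 V

E°cell = −ΔG°/(nF) = −(-632.9×10³)/((4)(96485)) = +1.640 V.
Since O₂/H₂O is the cathode and Cr³⁺/Cr²⁺ the anode, E°cell = E°(O₂/H₂O) − E°(Cr³⁺/Cr²⁺).
So E°(Cr³⁺/Cr²⁺) = E°(O₂/H₂O) − E°cell = (+1.23) − (+1.640) = -0.41 V.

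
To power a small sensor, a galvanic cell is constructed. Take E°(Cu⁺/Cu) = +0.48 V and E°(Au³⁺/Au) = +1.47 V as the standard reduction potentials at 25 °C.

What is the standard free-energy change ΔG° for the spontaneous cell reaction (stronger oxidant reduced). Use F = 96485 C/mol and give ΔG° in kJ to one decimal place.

-286.6 kJ

Au³⁺/Au (E° = +1.47 V) is the cathode; Cu⁺/Cu (E° = +0.48 V) is the anode, so E°cell = +0.99 V.
Balancing electrons gives n = 3 (lcm of 3 and 1).
ΔG° = −nFE° = −(3)(96485)(+0.99) = -286,560 J = -286.6 kJ.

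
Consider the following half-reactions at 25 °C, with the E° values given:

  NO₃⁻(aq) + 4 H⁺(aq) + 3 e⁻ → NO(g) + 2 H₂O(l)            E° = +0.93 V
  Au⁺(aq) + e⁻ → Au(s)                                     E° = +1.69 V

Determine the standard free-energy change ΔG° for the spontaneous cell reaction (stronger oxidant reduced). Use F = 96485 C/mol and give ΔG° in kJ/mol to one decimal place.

Au⁺/Au (E° = +1.69 V) is the cathode; NO₃⁻/NO (E° = +0.93 V) is the anode, so E°cell = +0.76 V.
Balancing electrons gives n = 3 (lcm of 1 and 3).
ΔG° = −nFE° = −(3)(96485)(+0.76) = -219,986 J = -220.0 kJ/mol.

-220.0 kJ/mol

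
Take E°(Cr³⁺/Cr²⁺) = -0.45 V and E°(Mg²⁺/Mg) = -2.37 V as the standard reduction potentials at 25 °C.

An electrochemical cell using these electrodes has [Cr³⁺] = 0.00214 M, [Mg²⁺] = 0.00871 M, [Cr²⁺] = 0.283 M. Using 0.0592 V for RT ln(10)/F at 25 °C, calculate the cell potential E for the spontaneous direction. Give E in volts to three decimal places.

Cr³⁺/Cr²⁺ is the cathode (higher E°), Mg²⁺/Mg the anode: E°cell = -0.45 − (-2.37) = +1.92 V, n = 2.
Overall: 2 Cr³⁺(aq) + Mg(s) → 2 Cr²⁺(aq) + Mg²⁺(aq)
Q = [Cr²⁺]^2·[Mg²⁺] / ([Cr³⁺]^2); log Q = 2.183.
E = E° − (0.0592/n) log Q = +1.92 − (0.0592/2)(2.183) = +1.855 V.

+1.855 V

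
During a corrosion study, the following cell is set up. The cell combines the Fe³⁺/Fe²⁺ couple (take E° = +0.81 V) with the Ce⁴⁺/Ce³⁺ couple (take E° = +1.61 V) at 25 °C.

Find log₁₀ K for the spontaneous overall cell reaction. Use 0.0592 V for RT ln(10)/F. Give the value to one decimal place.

13.5

Cathode: Ce⁴⁺/Ce³⁺; anode: Fe³⁺/Fe²⁺. E°cell = +0.80 V, n = 1.
log K = nE°cell / 0.0592 = (1)(+0.80) / 0.0592 = 13.5.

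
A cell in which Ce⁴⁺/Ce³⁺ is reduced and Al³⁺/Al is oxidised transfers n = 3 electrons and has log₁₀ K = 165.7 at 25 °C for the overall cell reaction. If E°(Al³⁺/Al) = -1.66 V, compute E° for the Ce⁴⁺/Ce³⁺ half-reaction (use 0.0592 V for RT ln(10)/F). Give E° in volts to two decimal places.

+1.61 V

E°cell = (0.0592/n)·log K = (0.0592/3)(165.7) = +3.270 V.
Since Ce⁴⁺/Ce³⁺ is the cathode and Al³⁺/Al the anode, E°cell = E°(Ce⁴⁺/Ce³⁺) − E°(Al³⁺/Al).
So E°(Ce⁴⁺/Ce³⁺) = E°cell + E°(Al³⁺/Al) = +3.270 + (-1.66) = +1.61 V.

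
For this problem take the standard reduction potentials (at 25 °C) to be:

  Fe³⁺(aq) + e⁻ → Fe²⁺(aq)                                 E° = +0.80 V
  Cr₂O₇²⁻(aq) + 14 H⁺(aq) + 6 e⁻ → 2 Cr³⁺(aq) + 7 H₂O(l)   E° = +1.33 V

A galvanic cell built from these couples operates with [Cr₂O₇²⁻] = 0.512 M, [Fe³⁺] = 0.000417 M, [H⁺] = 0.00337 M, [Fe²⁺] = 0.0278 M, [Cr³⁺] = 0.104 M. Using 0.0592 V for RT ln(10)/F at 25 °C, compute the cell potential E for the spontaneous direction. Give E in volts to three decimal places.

Cr₂O₇²⁻/Cr³⁺ is the cathode (higher E°), Fe³⁺/Fe²⁺ the anode: E°cell = +1.33 − (+0.80) = +0.53 V, n = 6.
Overall: Cr₂O₇²⁻(aq) + 14 H⁺(aq) + 6 Fe²⁺(aq) → 2 Cr³⁺(aq) + 7 H₂O(l) + 6 Fe³⁺(aq)
Q = [Cr³⁺]^2·[Fe³⁺]^6 / ([Cr₂O₇²⁻]·[H⁺]^14·[Fe²⁺]^6); log Q = 21.995.
E = E° − (0.0592/n) log Q = +0.53 − (0.0592/6)(21.995) = +0.313 V.

+0.313 V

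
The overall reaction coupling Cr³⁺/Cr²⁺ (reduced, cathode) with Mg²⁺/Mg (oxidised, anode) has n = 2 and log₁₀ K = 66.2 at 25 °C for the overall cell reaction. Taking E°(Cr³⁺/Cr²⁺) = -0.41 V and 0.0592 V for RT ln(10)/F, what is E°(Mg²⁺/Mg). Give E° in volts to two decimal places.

-2.37 V

E°cell = (0.0592/n)·log K = (0.0592/2)(66.2) = +1.960 V.
Since Cr³⁺/Cr²⁺ is the cathode and Mg²⁺/Mg the anode, E°cell = E°(Cr³⁺/Cr²⁺) − E°(Mg²⁺/Mg).
So E°(Mg²⁺/Mg) = E°(Cr³⁺/Cr²⁺) − E°cell = (-0.41) − (+1.960) = -2.37 V.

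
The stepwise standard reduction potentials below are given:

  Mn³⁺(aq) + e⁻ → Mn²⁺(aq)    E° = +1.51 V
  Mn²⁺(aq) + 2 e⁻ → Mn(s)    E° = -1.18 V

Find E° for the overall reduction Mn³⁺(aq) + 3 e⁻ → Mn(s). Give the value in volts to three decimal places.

-0.283 V

Standard free energies of sequential steps add: ΔG°₃ = ΔG°₁ + ΔG°₂, so n₃E°₃ = n₁E°₁ + n₂E°₂.
E°₃ = (1×+1.51 + 2×-1.18) / 3 = (-0.850) / 3 = -0.283 V.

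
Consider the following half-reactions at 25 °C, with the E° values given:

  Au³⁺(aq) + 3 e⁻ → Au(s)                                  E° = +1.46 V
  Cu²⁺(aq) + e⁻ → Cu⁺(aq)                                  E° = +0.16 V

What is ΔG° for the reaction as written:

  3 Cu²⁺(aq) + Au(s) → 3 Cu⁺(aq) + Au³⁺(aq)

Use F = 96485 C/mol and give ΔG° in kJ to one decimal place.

As written, Cu²⁺/Cu⁺ is reduced (cathode) and Au³⁺/Au is oxidised (anode), so E°cell = (+0.16) − (+1.46) = -1.30 V.
Balancing electrons gives n = 3.
ΔG° = −nFE° = −(3)(96485)(-1.30) = 376,292 J = +376.3 kJ.

+376.3 kJ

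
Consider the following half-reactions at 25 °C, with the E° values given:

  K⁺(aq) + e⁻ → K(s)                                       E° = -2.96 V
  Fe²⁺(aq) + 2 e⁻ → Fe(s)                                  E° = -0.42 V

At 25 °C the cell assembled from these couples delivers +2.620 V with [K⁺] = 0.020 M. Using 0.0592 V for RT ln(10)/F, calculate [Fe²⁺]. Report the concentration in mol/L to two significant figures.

0.20 M

Fe²⁺/Fe is the cathode, K⁺/K the anode: E°cell = +2.54 V, n = 2.
Overall reaction: Fe²⁺(aq) + 2 K(s) → Fe(s) + 2 K⁺(aq); Q = [K⁺]^2/[Fe²⁺]^1.
From E = E° − (0.0592/n) log Q: log Q = (E° − E)·n/0.0592 = (+2.54 − (+2.620))·2/0.0592 = -2.7027.
So 1·log[Fe²⁺] = 2·log(0.02) − log Q = -3.3979 − (-2.7027) = -0.6952; [Fe²⁺] = 10^(-0.6952) ≈ 0.20 M.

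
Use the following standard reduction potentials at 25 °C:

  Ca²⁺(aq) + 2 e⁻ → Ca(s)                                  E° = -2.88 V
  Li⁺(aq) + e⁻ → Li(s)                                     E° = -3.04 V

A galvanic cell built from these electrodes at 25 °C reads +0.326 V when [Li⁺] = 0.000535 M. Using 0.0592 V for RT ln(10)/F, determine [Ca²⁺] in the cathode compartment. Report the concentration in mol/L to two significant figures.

Ca²⁺/Ca is the cathode, Li⁺/Li the anode: E°cell = +0.16 V, n = 2.
Overall reaction: Ca²⁺(aq) + 2 Li(s) → Ca(s) + 2 Li⁺(aq); Q = [Li⁺]^2/[Ca²⁺]^1.
From E = E° − (0.0592/n) log Q: log Q = (E° − E)·n/0.0592 = (+0.16 − (+0.326))·2/0.0592 = -5.6081.
So 1·log[Ca²⁺] = 2·log(0.000535) − log Q = -6.5433 − (-5.6081) = -0.9352; [Ca²⁺] = 10^(-0.9352) ≈ 0.12 M.

0.12 M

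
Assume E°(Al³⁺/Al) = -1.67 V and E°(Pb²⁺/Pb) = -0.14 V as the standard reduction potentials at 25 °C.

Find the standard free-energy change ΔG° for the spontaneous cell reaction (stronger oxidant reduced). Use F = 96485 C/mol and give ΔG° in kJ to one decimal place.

Pb²⁺/Pb (E° = -0.14 V) is the cathode; Al³⁺/Al (E° = -1.67 V) is the anode, so E°cell = +1.53 V.
Balancing electrons gives n = 6 (lcm of 2 and 3).
ΔG° = −nFE° = −(6)(96485)(+1.53) = -885,732 J = -885.7 kJ.

-885.7 kJ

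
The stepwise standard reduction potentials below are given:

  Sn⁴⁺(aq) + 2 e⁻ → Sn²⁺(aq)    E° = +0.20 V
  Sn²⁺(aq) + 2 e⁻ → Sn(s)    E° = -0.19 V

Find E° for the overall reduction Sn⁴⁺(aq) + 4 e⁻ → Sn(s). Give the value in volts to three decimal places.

Since ΔG° = −nFE° is additive over sequential reductions, n₃E°₃ = n₁E°₁ + n₂E°₂.
E°₃ = (2×+0.20 + 2×-0.19) / 4 = (+0.020) / 4 = +0.005 V.

+0.005 V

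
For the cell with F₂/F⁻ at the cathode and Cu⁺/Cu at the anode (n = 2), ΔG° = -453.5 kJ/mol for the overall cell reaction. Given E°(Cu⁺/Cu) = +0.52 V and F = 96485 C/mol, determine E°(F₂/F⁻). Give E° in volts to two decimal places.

E°cell = −ΔG°/(nF) = −(-453.5×10³)/((2)(96485)) = +2.350 V.
Since F₂/F⁻ is the cathode and Cu⁺/Cu the anode, E°cell = E°(F₂/F⁻) − E°(Cu⁺/Cu).
So E°(F₂/F⁻) = E°cell + E°(Cu⁺/Cu) = +2.350 + (+0.52) = +2.87 V.

+2.87 V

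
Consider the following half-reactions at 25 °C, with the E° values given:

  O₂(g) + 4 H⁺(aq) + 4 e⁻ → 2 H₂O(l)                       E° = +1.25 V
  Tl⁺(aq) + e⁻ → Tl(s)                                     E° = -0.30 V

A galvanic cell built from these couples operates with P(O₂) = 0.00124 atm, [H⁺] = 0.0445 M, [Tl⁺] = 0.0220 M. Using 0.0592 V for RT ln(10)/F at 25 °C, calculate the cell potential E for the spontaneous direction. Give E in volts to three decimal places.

O₂/H₂O is the cathode (higher E°), Tl⁺/Tl the anode: E°cell = +1.25 − (-0.30) = +1.55 V, n = 4.
Overall: O₂(g) + 4 H⁺(aq) + 4 Tl(s) → 2 H₂O(l) + 4 Tl⁺(aq)
Q = [Tl⁺]^4 / (P(O₂)·[H⁺]^4); log Q = 1.683.
E = E° − (0.0592/n) log Q = +1.55 − (0.0592/4)(1.683) = +1.525 V.

+1.525 V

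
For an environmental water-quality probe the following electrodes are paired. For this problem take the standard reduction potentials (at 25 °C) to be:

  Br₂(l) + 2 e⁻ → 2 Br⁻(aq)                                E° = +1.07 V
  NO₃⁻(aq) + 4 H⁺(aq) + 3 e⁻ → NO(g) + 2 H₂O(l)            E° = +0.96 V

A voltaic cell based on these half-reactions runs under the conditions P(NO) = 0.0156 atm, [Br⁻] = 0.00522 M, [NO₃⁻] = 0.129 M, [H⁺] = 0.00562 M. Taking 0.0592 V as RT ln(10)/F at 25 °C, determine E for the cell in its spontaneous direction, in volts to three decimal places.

Br₂/Br⁻ is the cathode (higher E°), NO₃⁻/NO the anode: E°cell = +1.07 − (+0.96) = +0.11 V, n = 6.
Overall: 3 Br₂(l) + 2 NO(g) + 4 H₂O(l) → 6 Br⁻(aq) + 2 NO₃⁻(aq) + 8 H⁺(aq)
Q = [Br⁻]^6·[NO₃⁻]^2·[H⁺]^8 / (P(NO)^2); log Q = -29.861.
E = E° − (0.0592/n) log Q = +0.11 − (0.0592/6)(-29.861) = +0.405 V.

+0.405 V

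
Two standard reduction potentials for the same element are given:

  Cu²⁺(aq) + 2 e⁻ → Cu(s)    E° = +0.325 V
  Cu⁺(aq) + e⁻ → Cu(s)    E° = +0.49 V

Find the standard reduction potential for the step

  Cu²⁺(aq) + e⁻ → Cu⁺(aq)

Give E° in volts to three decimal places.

Sequential free energies add, so n₃E°₃ = n₁E°₁ + n₂E°₂.
With n₃ = 2, and the known step contributing 1×(+0.49) V, the unknown satisfies 1·E° = 2×(+0.325) − 1×(+0.49) = +0.160.
E° = +0.160 / 1 = +0.160 V.

+0.160 V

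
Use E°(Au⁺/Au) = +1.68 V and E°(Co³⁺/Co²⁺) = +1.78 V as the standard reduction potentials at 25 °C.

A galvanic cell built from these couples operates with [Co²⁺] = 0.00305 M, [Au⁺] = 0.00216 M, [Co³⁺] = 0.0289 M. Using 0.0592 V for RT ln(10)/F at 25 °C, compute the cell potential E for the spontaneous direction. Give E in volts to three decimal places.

+0.316 V

Co³⁺/Co²⁺ is the cathode (higher E°), Au⁺/Au the anode: E°cell = +1.78 − (+1.68) = +0.10 V, n = 1.
Overall: Co³⁺(aq) + Au(s) → Co²⁺(aq) + Au⁺(aq)
Q = [Co²⁺]·[Au⁺] / ([Co³⁺]); log Q = -3.642.
E = E° − (0.0592/n) log Q = +0.10 − (0.0592/1)(-3.642) = +0.316 V.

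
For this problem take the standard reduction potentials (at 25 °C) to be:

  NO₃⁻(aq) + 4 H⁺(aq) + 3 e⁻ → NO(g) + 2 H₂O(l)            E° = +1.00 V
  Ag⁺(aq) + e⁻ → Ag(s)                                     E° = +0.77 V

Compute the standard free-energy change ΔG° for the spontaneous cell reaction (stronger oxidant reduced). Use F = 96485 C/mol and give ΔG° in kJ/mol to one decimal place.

-66.6 kJ/mol

NO₃⁻/NO (E° = +1.00 V) is the cathode; Ag⁺/Ag (E° = +0.77 V) is the anode, so E°cell = +0.23 V.
Balancing electrons gives n = 3 (lcm of 3 and 1).
ΔG° = −nFE° = −(3)(96485)(+0.23) = -66,575 J = -66.6 kJ/mol.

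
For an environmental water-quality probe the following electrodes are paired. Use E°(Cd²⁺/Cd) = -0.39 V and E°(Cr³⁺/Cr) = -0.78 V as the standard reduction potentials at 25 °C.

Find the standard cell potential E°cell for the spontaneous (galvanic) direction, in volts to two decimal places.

+0.39 V

The Cd²⁺/Cd couple has the higher reduction potential, so it is the cathode; Cr³⁺/Cr is oxidised at the anode.
E°cell = E°(cathode) − E°(anode) = (-0.39) − (-0.78) = +0.39 V.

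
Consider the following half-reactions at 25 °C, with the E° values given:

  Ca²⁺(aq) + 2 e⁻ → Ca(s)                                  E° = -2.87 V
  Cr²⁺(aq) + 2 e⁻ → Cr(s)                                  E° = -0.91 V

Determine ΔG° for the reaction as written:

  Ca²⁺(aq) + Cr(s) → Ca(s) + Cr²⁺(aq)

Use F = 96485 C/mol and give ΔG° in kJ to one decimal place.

+378.2 kJ

As written, Ca²⁺/Ca is reduced (cathode) and Cr²⁺/Cr is oxidised (anode), so E°cell = (-2.87) − (-0.91) = -1.96 V.
Balancing electrons gives n = 2.
ΔG° = −nFE° = −(2)(96485)(-1.96) = 378,221 J = +378.2 kJ.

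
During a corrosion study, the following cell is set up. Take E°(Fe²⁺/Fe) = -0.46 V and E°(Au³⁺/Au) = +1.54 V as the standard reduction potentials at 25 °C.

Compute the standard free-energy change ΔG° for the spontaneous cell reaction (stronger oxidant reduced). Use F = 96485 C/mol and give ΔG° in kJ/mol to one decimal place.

Au³⁺/Au (E° = +1.54 V) is the cathode; Fe²⁺/Fe (E° = -0.46 V) is the anode, so E°cell = +2.00 V.
Balancing electrons gives n = 6 (lcm of 3 and 2).
ΔG° = −nFE° = −(6)(96485)(+2.00) = -1,157,820 J = -1157.8 kJ/mol.

-1157.8 kJ/mol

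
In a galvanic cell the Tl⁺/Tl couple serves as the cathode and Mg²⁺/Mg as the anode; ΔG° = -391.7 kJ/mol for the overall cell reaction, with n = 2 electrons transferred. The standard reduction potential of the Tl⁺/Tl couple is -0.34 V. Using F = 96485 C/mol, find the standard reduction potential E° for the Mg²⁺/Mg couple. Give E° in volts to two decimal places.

-2.37 V

E°cell = −ΔG°/(nF) = −(-391.7×10³)/((2)(96485)) = +2.030 V.
Since Tl⁺/Tl is the cathode and Mg²⁺/Mg the anode, E°cell = E°(Tl⁺/Tl) − E°(Mg²⁺/Mg).
So E°(Mg²⁺/Mg) = E°(Tl⁺/Tl) − E°cell = (-0.34) − (+2.030) = -2.37 V.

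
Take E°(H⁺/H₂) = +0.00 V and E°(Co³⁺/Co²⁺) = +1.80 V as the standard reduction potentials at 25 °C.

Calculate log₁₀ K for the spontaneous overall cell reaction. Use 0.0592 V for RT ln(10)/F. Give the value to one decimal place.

60.8

Cathode: Co³⁺/Co²⁺; anode: H⁺/H₂. E°cell = +1.80 V, n = 2.
log K = nE°cell / 0.0592 = (2)(+1.80) / 0.0592 = 60.8.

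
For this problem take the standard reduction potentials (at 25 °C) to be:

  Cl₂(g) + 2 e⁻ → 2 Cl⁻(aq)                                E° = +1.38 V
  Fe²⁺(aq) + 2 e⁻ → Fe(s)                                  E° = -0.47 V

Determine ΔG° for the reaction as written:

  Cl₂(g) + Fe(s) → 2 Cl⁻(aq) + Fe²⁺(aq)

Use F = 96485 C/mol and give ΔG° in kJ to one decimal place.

As written, Cl₂/Cl⁻ is reduced (cathode) and Fe²⁺/Fe is oxidised (anode), so E°cell = (+1.38) − (-0.47) = +1.85 V.
Balancing electrons gives n = 2.
ΔG° = −nFE° = −(2)(96485)(+1.85) = -356,994 J = -357.0 kJ.

-357.0 kJ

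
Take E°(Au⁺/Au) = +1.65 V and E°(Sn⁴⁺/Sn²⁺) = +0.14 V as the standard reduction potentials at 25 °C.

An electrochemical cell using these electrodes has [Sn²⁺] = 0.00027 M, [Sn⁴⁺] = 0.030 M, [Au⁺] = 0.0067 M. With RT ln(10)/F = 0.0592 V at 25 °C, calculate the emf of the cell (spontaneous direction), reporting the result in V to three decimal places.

+1.321 V

Au⁺/Au is the cathode (higher E°), Sn⁴⁺/Sn²⁺ the anode: E°cell = +1.65 − (+0.14) = +1.51 V, n = 2.
Overall: 2 Au⁺(aq) + Sn²⁺(aq) → 2 Au(s) + Sn⁴⁺(aq)
Q = [Sn⁴⁺] / ([Au⁺]^2·[Sn²⁺]); log Q = 6.394.
E = E° − (0.0592/n) log Q = +1.51 − (0.0592/2)(6.394) = +1.321 V.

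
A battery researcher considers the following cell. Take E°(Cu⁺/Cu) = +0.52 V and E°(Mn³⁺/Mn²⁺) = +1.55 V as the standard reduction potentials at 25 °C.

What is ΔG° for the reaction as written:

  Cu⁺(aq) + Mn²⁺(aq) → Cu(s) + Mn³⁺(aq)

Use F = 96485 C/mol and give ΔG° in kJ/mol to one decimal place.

As written, Cu⁺/Cu is reduced (cathode) and Mn³⁺/Mn²⁺ is oxidised (anode), so E°cell = (+0.52) − (+1.55) = -1.03 V.
Balancing electrons gives n = 1.
ΔG° = −nFE° = −(1)(96485)(-1.03) = 99,380 J = +99.4 kJ/mol.

+99.4 kJ/mol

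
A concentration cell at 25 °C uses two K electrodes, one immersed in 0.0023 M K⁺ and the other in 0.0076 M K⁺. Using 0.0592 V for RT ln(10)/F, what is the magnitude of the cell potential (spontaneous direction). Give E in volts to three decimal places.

+0.031 V

For a concentration cell E°cell = 0. The 0.0076 M side is the cathode (reduction is favoured where [K⁺] is higher).
With n = 1, E = −(0.0592/1) log([K⁺]ₐₙ/[K⁺]꜀ₐₜ) = −(0.0592/1) log(0.0023/0.0076) = −(0.0592/1)(-0.519) = +0.031 V.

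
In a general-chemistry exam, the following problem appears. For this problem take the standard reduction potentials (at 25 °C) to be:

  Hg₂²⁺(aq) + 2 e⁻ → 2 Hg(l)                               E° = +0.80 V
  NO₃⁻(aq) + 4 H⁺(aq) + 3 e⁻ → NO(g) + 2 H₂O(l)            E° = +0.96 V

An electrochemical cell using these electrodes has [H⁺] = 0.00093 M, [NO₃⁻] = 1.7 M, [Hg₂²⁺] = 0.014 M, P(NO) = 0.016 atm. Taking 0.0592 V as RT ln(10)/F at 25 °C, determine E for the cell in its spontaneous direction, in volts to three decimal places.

+0.016 V

NO₃⁻/NO is the cathode (higher E°), Hg₂²⁺/Hg the anode: E°cell = +0.96 − (+0.80) = +0.16 V, n = 6.
Overall: 2 NO₃⁻(aq) + 8 H⁺(aq) + 6 Hg(l) → 2 NO(g) + 4 H₂O(l) + 3 Hg₂²⁺(aq)
Q = P(NO)^2·[Hg₂²⁺]^3 / ([NO₃⁻]^2·[H⁺]^8); log Q = 14.638.
E = E° − (0.0592/n) log Q = +0.16 − (0.0592/6)(14.638) = +0.016 V.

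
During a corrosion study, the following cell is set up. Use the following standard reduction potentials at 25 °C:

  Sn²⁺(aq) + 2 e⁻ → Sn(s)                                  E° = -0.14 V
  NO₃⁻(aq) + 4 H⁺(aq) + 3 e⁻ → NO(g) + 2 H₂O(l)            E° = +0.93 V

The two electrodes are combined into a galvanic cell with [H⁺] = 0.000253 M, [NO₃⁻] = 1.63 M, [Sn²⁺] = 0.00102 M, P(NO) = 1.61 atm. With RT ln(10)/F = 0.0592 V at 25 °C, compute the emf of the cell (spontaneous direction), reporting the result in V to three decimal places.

+0.875 V

NO₃⁻/NO is the cathode (higher E°), Sn²⁺/Sn the anode: E°cell = +0.93 − (-0.14) = +1.07 V, n = 6.
Overall: 2 NO₃⁻(aq) + 8 H⁺(aq) + 3 Sn(s) → 2 NO(g) + 4 H₂O(l) + 3 Sn²⁺(aq)
Q = P(NO)^2·[Sn²⁺]^3 / ([NO₃⁻]^2·[H⁺]^8); log Q = 19.790.
E = E° − (0.0592/n) log Q = +1.07 − (0.0592/6)(19.790) = +0.875 V.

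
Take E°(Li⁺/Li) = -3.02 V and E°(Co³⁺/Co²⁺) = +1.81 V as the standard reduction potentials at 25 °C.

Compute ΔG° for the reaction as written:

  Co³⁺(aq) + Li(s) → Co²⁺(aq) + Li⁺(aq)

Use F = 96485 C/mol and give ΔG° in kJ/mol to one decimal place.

-466.0 kJ/mol

As written, Co³⁺/Co²⁺ is reduced (cathode) and Li⁺/Li is oxidised (anode), so E°cell = (+1.81) − (-3.02) = +4.83 V.
Balancing electrons gives n = 1.
ΔG° = −nFE° = −(1)(96485)(+4.83) = -466,023 J = -466.0 kJ/mol.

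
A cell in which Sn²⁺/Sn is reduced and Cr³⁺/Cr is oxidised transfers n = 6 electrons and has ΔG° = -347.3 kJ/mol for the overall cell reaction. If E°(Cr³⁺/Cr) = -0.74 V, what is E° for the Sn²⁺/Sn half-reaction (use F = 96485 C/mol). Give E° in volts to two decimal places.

-0.14 V

E°cell = −ΔG°/(nF) = −(-347.3×10³)/((6)(96485)) = +0.600 V.
Since Sn²⁺/Sn is the cathode and Cr³⁺/Cr the anode, E°cell = E°(Sn²⁺/Sn) − E°(Cr³⁺/Cr).
So E°(Sn²⁺/Sn) = E°cell + E°(Cr³⁺/Cr) = +0.600 + (-0.74) = -0.14 V.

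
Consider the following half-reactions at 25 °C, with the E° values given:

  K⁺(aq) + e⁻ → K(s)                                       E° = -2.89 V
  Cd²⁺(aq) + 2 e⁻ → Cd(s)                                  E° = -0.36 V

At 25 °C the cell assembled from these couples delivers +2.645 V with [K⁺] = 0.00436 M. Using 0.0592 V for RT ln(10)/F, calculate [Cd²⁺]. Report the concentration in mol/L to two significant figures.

0.15 M

Cd²⁺/Cd is the cathode, K⁺/K the anode: E°cell = +2.53 V, n = 2.
Overall reaction: Cd²⁺(aq) + 2 K(s) → Cd(s) + 2 K⁺(aq); Q = [K⁺]^2/[Cd²⁺]^1.
From E = E° − (0.0592/n) log Q: log Q = (E° − E)·n/0.0592 = (+2.53 − (+2.645))·2/0.0592 = -3.8851.
So 1·log[Cd²⁺] = 2·log(0.00436) − log Q = -4.7210 − (-3.8851) = -0.8359; [Cd²⁺] = 10^(-0.8359) ≈ 0.15 M.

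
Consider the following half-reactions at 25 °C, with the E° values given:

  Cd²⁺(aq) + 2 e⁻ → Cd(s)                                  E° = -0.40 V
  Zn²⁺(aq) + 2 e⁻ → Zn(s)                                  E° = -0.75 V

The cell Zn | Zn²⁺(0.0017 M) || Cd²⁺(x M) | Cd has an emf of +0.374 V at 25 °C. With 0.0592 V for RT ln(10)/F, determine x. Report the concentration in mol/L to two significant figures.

Cd²⁺/Cd is the cathode, Zn²⁺/Zn the anode: E°cell = +0.35 V, n = 2.
Overall reaction: Cd²⁺(aq) + Zn(s) → Cd(s) + Zn²⁺(aq); Q = [Zn²⁺]^1/[Cd²⁺]^1.
From E = E° − (0.0592/n) log Q: log Q = (E° − E)·n/0.0592 = (+0.35 − (+0.374))·2/0.0592 = -0.8108.
So 1·log[Cd²⁺] = 1·log(0.0017) − log Q = -2.7696 − (-0.8108) = -1.9588; [Cd²⁺] = 10^(-1.9588) ≈ 0.011 M.

0.011 M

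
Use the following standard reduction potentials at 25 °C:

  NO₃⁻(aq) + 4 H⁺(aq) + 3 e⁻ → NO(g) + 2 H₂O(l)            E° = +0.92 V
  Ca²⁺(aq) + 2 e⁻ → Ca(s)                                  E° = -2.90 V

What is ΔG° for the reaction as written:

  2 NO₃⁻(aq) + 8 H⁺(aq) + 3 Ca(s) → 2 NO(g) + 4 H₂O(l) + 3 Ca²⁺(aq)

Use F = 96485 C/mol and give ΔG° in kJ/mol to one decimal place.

-2211.4 kJ/mol

As written, NO₃⁻/NO is reduced (cathode) and Ca²⁺/Ca is oxidised (anode), so E°cell = (+0.92) − (-2.90) = +3.82 V.
Balancing electrons gives n = 6.
ΔG° = −nFE° = −(6)(96485)(+3.82) = -2,211,436 J = -2211.4 kJ/mol.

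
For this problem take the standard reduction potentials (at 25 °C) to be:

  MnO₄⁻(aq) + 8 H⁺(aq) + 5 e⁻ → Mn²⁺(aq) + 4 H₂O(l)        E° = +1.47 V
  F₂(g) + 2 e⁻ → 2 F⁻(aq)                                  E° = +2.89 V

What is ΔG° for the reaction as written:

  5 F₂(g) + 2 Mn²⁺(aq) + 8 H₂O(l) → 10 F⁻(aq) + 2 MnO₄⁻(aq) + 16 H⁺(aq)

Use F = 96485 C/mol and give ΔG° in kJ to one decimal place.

As written, F₂/F⁻ is reduced (cathode) and MnO₄⁻/Mn²⁺ is oxidised (anode), so E°cell = (+2.89) − (+1.47) = +1.42 V.
Balancing electrons gives n = 10.
ΔG° = −nFE° = −(10)(96485)(+1.42) = -1,370,087 J = -1370.1 kJ.

-1370.1 kJ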